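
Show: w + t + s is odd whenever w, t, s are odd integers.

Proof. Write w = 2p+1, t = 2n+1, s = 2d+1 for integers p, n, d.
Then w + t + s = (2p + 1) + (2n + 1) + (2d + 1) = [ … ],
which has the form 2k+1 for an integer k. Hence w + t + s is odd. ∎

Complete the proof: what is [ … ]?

Expanding: (2p + 1) + (2n + 1) + (2d + 1) = 2d + 2n + 2p + 3.
Every term except the constant is even, so this is 2(d + n + p + 1) + 1,
and d + n + p + 1 ∈ ℤ gives the required form.

2(d + n + p + 1) + 1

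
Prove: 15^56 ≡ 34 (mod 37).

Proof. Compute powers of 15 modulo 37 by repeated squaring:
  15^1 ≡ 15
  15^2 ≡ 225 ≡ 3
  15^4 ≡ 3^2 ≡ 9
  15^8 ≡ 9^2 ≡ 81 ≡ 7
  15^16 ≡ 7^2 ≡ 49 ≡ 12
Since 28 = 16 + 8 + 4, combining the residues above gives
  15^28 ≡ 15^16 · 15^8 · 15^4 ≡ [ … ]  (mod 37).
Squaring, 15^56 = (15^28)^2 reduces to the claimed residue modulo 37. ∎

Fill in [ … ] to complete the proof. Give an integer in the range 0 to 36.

15^16 · 15^8 · 15^4 ≡ 12 · 7 · 9 = 756.
756 mod 37 = 16, so 15^28 ≡ 16 (mod 37).

16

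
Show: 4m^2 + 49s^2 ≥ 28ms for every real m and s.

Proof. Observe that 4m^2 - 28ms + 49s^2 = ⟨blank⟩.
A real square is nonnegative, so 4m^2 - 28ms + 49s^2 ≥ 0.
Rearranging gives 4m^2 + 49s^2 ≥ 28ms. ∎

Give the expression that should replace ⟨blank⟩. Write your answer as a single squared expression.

(2m - 7s)^2

4m^2 - 28ms + 49s^2 is a perfect-square trinomial: the outer terms are (2m)^2 and (7s)^2, and the cross term is -2·2m·7s.
So 4m^2 - 28ms + 49s^2 = (2m - 7s)^2 ≥ 0.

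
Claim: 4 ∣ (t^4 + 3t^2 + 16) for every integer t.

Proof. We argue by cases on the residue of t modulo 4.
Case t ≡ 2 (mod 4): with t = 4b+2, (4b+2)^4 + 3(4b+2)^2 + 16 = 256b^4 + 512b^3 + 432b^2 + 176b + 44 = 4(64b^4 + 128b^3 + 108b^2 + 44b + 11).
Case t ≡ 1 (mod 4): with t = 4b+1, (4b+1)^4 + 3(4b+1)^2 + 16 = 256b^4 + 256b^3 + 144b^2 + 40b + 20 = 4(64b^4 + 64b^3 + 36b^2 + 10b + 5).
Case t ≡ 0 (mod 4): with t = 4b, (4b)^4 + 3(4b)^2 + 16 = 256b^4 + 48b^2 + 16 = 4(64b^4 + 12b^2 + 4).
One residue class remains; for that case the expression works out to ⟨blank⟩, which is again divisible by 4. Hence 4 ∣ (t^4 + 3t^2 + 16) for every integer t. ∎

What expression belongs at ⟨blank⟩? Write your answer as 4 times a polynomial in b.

4(64b^4 + 192b^3 + 228b^2 + 126b + 31)

The residues treated are {2, 1, 0}, so the missing case is t ≡ 3 (mod 4); write t = 4b+3.
Then (4b+3)^4 + 3(4b+3)^2 + 16 = 256b^4 + 768b^3 + 912b^2 + 504b + 124 = 4(64b^4 + 192b^3 + 228b^2 + 126b + 31).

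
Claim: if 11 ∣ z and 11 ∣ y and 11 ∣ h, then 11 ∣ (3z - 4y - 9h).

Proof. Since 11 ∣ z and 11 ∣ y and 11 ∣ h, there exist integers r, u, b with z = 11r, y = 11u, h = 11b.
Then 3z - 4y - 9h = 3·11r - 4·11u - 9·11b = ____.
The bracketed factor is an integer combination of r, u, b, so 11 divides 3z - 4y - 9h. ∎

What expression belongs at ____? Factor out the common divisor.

11(-9b + 3r - 4u)

Pull the common 11 out of every term: 3·11r - 4·11u - 9·11b = 11(-9b + 3r - 4u).
-9b + 3r - 4u is an integer, which exhibits the divisibility.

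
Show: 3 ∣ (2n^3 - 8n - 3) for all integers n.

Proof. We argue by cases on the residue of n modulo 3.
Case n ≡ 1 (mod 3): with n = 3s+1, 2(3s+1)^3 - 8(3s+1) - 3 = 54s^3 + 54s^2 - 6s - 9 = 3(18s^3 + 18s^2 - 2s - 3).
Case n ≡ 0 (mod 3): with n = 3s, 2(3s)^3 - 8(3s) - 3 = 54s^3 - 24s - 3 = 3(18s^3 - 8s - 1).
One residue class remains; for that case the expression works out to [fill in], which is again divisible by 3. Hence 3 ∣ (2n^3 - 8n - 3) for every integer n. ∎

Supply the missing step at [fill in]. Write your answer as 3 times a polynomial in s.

The residues treated are {1, 0}, so the missing case is n ≡ 2 (mod 3); write n = 3s+2.
Then 2(3s+2)^3 - 8(3s+2) - 3 = 54s^3 + 108s^2 + 48s - 3 = 3(18s^3 + 36s^2 + 16s - 1).

3(18s^3 + 36s^2 + 16s - 1)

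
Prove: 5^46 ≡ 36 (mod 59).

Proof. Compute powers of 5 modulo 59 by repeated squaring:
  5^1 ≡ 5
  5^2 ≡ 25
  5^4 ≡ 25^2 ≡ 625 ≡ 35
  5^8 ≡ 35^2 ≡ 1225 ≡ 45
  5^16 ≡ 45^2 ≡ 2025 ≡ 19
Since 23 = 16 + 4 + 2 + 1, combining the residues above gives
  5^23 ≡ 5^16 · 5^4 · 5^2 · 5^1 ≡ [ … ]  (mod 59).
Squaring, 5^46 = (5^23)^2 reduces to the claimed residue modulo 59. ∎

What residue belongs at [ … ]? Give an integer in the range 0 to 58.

Multiply the listed residues: 19 · 35 · 25 · 5 = 665 → 16625 → 83125.
Reducing modulo 59: 83125 = 1408·59 + 53, so 5^23 ≡ 53.

53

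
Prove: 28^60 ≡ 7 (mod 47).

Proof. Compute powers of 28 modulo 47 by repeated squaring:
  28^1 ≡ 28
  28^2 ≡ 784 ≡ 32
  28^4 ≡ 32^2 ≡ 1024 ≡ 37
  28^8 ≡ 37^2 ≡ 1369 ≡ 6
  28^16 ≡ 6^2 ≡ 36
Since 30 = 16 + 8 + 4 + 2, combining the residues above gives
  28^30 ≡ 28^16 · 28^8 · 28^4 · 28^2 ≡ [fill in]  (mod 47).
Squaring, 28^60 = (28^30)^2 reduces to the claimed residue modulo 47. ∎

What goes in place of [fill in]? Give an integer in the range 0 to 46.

Multiply the listed residues: 36 · 6 · 37 · 32 = 216 → 7992 → 255744.
Reducing modulo 47: 255744 = 5441·47 + 17, so 28^30 ≡ 17.

17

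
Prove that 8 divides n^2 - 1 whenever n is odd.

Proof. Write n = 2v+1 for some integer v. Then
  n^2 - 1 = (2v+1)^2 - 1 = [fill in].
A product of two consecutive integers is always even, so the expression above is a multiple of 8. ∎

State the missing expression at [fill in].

4v(v + 1)

(2v+1)^2 - 1 = 4v^2 + 4v + 1 - 1 = 4v^2 + 4v = 4v(v+1).
Since v and v+1 are consecutive, v(v+1) is even, and 4·(even) is a multiple of 8.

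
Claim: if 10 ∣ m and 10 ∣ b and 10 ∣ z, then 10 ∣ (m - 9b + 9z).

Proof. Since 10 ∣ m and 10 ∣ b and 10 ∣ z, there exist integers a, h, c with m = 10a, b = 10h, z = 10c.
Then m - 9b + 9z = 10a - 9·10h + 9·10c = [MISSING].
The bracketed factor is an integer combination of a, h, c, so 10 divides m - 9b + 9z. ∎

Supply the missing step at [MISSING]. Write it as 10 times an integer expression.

10(a + 9c - 9h)

Each term has a factor of 10: 10a - 9·10h + 9·10c = 10·(a + 9c - 9h).
Since a + 9c - 9h is an integer, 10 ∣ (m - 9b + 9z).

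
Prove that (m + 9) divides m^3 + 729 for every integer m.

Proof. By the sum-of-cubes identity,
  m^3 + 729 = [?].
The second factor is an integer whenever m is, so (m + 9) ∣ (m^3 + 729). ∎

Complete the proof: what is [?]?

a^3 + b^3 = (a + b)(a^2 - ab + b^2). With a = m, b = 9:
m^3 + 729 = (m + 9)(m^2 - 9m + 81).

(m + 9)(m^2 - 9m + 81)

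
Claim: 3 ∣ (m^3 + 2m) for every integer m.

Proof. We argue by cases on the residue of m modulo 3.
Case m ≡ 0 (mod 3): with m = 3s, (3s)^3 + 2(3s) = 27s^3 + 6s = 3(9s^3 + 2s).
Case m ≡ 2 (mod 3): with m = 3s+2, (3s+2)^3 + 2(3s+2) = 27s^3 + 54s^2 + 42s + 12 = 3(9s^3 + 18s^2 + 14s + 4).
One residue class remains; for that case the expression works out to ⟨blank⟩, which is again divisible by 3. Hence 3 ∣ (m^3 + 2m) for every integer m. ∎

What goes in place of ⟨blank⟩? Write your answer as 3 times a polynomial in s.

The residues treated are {0, 2}, so the missing case is m ≡ 1 (mod 3); write m = 3s+1.
Then (3s+1)^3 + 2(3s+1) = 27s^3 + 27s^2 + 15s + 3 = 3(9s^3 + 9s^2 + 5s + 1).

3(9s^3 + 9s^2 + 5s + 1)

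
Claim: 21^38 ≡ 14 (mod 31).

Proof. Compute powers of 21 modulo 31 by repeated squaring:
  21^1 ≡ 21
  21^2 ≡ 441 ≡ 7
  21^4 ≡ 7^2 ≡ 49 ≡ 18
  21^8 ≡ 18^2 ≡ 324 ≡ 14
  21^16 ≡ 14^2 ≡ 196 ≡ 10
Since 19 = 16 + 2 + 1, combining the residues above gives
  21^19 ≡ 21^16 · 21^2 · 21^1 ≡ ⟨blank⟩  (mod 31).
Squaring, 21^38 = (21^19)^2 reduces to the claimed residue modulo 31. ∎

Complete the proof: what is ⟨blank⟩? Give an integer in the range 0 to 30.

13

21^16 · 21^2 · 21^1 ≡ 10 · 7 · 21 = 1470.
1470 mod 31 = 13, so 21^19 ≡ 13 (mod 31).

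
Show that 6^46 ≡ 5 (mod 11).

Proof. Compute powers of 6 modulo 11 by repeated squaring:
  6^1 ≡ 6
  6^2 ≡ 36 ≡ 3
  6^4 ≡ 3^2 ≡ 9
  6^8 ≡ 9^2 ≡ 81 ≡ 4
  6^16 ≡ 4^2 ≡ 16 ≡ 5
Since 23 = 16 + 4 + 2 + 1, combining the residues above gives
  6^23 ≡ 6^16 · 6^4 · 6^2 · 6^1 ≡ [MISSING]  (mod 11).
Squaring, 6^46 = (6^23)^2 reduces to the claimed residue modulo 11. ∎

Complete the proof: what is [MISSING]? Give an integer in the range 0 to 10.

7

Multiply the listed residues: 5 · 9 · 3 · 6 = 45 → 135 → 810.
Reducing modulo 11: 810 = 73·11 + 7, so 6^23 ≡ 7.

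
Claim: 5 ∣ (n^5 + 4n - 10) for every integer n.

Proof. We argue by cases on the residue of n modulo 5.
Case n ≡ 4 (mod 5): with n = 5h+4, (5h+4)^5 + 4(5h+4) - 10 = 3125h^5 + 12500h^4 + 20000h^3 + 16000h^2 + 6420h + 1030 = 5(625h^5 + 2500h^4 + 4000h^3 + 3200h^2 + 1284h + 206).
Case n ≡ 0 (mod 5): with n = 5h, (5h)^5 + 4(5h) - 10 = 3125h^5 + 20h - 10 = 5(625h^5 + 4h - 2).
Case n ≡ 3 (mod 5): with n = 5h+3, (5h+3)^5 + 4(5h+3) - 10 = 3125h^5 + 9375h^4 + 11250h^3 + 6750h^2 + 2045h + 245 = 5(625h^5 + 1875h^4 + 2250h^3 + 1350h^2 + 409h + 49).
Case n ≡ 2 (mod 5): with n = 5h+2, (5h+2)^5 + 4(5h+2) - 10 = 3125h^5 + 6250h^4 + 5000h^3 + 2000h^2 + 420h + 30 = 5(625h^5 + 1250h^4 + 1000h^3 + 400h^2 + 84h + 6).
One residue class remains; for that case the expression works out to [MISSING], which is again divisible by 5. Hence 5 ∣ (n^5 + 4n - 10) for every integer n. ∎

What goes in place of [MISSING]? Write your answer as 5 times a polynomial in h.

The residues treated are {4, 0, 3, 2}, so the missing case is n ≡ 1 (mod 5); write n = 5h+1.
Then (5h+1)^5 + 4(5h+1) - 10 = 3125h^5 + 3125h^4 + 1250h^3 + 250h^2 + 45h - 5 = 5(625h^5 + 625h^4 + 250h^3 + 50h^2 + 9h - 1).

5(625h^5 + 625h^4 + 250h^3 + 50h^2 + 9h - 1)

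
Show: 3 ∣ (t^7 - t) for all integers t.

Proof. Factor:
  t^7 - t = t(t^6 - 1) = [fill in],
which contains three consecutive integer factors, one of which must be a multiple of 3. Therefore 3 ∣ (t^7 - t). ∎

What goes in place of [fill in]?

t^6 - 1 = (t^2 - 1)(t^4 + t^2 + 1), and t^2 - 1 = (t-1)(t+1).
So t(t^6 - 1) = (t - 1)t(t + 1)(t^4 + t^2 + 1).

(t - 1)t(t + 1)(t^4 + t^2 + 1)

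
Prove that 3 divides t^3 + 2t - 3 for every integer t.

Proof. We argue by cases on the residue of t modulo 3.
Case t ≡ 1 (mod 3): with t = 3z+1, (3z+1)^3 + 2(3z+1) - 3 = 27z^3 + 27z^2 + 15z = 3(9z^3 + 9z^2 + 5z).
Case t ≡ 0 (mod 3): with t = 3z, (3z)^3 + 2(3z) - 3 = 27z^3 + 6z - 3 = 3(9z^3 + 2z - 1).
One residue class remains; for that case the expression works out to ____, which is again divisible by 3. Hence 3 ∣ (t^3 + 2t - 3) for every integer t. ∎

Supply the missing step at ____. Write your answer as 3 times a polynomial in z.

3(9z^3 + 18z^2 + 14z + 3)

The residues treated are {1, 0}, so the missing case is t ≡ 2 (mod 3); write t = 3z+2.
Then (3z+2)^3 + 2(3z+2) - 3 = 27z^3 + 54z^2 + 42z + 9 = 3(9z^3 + 18z^2 + 14z + 3).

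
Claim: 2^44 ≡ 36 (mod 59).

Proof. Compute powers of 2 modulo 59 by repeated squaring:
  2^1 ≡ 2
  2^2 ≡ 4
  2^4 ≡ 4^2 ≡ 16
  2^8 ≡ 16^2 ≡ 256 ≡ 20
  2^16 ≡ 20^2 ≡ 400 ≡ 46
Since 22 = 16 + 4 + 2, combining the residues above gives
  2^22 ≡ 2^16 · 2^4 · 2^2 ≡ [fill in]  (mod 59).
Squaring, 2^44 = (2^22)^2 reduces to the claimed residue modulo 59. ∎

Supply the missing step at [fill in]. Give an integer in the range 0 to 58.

53

Multiply the listed residues: 46 · 16 · 4 = 736 → 2944.
Reducing modulo 59: 2944 = 49·59 + 53, so 2^22 ≡ 53.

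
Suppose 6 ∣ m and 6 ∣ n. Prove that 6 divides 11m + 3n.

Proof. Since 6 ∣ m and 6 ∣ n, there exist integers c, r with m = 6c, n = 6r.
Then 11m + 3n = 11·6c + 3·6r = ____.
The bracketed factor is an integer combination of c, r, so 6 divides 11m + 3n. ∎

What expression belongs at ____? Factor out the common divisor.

Pull the common 6 out of every term: 11·6c + 3·6r = 6(11c + 3r).
11c + 3r is an integer, which exhibits the divisibility.

6(11c + 3r)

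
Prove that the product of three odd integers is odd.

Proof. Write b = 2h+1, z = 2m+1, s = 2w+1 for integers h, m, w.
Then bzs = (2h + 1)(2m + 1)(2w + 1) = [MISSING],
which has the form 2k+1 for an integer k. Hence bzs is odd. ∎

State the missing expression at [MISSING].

2(4hmw + 2hm + 2hw + h + 2mw + m + w) + 1

Expanding: (2h + 1)(2m + 1)(2w + 1) = 8hmw + 4hm + 4hw + 2h + 4mw + 2m + 2w + 1.
Every term except the constant is even, so this is 2(4hmw + 2hm + 2hw + h + 2mw + m + w) + 1,
and 4hmw + 2hm + 2hw + h + 2mw + m + w ∈ ℤ gives the required form.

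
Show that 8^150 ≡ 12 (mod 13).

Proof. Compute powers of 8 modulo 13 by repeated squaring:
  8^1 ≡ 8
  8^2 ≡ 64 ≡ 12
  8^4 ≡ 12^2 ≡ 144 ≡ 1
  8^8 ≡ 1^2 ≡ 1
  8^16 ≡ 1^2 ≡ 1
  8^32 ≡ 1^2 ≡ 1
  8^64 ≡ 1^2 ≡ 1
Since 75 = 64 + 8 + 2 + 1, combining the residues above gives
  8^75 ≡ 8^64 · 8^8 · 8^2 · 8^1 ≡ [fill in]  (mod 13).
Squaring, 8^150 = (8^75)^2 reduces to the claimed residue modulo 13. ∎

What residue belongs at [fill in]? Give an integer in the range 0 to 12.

5

8^64 · 8^8 · 8^2 · 8^1 ≡ 1 · 1 · 12 · 8 = 96.
96 mod 13 = 5, so 8^75 ≡ 5 (mod 13).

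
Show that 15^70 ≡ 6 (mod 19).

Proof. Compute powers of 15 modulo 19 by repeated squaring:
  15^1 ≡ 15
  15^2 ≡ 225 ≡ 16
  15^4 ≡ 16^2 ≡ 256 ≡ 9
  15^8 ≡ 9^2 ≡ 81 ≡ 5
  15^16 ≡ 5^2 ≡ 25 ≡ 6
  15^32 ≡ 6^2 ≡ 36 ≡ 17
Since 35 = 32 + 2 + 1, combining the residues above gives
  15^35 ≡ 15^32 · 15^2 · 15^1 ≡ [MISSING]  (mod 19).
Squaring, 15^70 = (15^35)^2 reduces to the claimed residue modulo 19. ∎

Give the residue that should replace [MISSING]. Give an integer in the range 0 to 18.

15^32 · 15^2 · 15^1 ≡ 17 · 16 · 15 = 4080.
4080 mod 19 = 14, so 15^35 ≡ 14 (mod 19).

14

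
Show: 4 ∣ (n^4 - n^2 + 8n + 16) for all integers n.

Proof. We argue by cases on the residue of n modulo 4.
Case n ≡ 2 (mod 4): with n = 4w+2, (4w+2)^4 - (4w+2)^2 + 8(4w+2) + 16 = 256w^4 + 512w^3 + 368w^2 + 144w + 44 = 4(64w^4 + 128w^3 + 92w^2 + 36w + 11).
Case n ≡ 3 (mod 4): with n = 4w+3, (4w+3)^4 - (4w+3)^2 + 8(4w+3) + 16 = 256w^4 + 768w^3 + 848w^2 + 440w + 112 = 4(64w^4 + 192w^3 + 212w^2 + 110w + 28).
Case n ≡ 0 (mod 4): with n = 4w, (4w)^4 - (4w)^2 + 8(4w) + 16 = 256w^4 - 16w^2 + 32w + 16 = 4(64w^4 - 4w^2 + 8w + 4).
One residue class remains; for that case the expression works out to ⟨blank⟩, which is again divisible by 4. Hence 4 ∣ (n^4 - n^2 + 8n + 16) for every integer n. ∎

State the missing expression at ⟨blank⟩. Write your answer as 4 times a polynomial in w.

4(64w^4 + 64w^3 + 20w^2 + 10w + 6)

Only n ≡ 1 (mod 4) is unaccounted for. Put n = 4w+1:
(4w+1)^4 - (4w+1)^2 + 8(4w+1) + 16 expands to 256w^4 + 256w^3 + 80w^2 + 40w + 24,
and factoring out 4 leaves 4(64w^4 + 64w^3 + 20w^2 + 10w + 6).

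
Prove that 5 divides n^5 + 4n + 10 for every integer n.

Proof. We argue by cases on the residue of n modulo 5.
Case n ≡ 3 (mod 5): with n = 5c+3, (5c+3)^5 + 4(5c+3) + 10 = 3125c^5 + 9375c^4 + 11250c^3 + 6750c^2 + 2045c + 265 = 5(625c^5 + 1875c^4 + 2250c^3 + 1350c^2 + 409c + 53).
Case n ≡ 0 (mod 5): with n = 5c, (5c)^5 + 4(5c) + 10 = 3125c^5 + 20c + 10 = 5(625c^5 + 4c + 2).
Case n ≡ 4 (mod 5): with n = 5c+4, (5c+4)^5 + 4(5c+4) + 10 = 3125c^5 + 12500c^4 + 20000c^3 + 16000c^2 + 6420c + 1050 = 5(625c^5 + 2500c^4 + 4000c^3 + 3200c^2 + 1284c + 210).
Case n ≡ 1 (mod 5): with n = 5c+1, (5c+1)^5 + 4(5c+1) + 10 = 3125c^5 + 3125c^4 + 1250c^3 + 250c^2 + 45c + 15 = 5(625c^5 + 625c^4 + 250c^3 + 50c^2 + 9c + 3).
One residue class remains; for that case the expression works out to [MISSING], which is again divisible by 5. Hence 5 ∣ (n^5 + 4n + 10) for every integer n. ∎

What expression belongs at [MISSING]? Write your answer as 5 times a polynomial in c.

Only n ≡ 2 (mod 5) is unaccounted for. Put n = 5c+2:
(5c+2)^5 + 4(5c+2) + 10 expands to 3125c^5 + 6250c^4 + 5000c^3 + 2000c^2 + 420c + 50,
and factoring out 5 leaves 5(625c^5 + 1250c^4 + 1000c^3 + 400c^2 + 84c + 10).

5(625c^5 + 1250c^4 + 1000c^3 + 400c^2 + 84c + 10)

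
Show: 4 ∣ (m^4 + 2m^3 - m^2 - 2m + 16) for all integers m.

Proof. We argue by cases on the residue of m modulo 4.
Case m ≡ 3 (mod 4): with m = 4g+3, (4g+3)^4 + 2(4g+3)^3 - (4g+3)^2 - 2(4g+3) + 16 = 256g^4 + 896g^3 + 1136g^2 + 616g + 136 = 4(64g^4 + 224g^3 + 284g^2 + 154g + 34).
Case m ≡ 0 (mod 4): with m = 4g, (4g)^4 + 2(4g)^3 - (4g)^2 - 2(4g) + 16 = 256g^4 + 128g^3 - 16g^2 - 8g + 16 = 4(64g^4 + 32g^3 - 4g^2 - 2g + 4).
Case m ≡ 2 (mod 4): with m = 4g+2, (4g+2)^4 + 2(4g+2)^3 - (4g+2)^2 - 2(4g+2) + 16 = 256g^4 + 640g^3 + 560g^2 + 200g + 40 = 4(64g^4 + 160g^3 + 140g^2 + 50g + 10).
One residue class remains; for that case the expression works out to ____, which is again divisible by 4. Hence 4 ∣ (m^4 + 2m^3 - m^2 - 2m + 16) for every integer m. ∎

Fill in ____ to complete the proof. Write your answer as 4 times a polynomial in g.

The residues treated are {3, 0, 2}, so the missing case is m ≡ 1 (mod 4); write m = 4g+1.
Then (4g+1)^4 + 2(4g+1)^3 - (4g+1)^2 - 2(4g+1) + 16 = 256g^4 + 384g^3 + 176g^2 + 24g + 16 = 4(64g^4 + 96g^3 + 44g^2 + 6g + 4).

4(64g^4 + 96g^3 + 44g^2 + 6g + 4)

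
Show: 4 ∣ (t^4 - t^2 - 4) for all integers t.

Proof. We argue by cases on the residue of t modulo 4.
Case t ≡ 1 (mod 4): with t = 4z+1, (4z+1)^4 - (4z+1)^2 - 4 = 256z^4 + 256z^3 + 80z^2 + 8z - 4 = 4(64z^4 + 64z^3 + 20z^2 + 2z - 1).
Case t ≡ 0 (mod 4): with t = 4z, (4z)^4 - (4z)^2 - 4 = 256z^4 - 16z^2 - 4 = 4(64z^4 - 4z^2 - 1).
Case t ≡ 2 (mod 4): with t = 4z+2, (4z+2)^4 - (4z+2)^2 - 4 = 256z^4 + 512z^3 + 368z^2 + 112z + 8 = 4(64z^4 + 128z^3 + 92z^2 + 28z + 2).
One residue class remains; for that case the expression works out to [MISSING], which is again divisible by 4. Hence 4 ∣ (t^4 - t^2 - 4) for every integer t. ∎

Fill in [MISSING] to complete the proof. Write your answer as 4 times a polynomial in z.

The residues treated are {1, 0, 2}, so the missing case is t ≡ 3 (mod 4); write t = 4z+3.
Then (4z+3)^4 - (4z+3)^2 - 4 = 256z^4 + 768z^3 + 848z^2 + 408z + 68 = 4(64z^4 + 192z^3 + 212z^2 + 102z + 17).

4(64z^4 + 192z^3 + 212z^2 + 102z + 17)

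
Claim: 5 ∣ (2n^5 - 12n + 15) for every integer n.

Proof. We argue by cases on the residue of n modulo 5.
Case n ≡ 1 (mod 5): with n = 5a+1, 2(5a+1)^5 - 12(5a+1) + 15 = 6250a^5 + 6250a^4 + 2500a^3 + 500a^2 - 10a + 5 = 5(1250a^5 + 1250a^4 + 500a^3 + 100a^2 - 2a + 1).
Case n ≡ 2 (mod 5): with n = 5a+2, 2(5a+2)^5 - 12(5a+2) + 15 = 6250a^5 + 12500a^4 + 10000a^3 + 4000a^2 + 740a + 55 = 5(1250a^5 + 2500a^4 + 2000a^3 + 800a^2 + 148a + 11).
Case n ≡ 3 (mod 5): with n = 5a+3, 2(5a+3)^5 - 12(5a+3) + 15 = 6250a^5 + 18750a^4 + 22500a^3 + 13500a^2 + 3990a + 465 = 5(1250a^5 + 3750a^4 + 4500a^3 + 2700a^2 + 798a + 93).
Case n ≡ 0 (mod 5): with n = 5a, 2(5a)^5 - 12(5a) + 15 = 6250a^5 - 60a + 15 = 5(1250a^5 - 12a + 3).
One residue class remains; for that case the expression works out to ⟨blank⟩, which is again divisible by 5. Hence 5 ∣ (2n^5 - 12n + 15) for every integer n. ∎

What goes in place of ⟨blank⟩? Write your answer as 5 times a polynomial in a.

Only n ≡ 4 (mod 5) is unaccounted for. Put n = 5a+4:
2(5a+4)^5 - 12(5a+4) + 15 expands to 6250a^5 + 25000a^4 + 40000a^3 + 32000a^2 + 12740a + 2015,
and factoring out 5 leaves 5(1250a^5 + 5000a^4 + 8000a^3 + 6400a^2 + 2548a + 403).

5(1250a^5 + 5000a^4 + 8000a^3 + 6400a^2 + 2548a + 403)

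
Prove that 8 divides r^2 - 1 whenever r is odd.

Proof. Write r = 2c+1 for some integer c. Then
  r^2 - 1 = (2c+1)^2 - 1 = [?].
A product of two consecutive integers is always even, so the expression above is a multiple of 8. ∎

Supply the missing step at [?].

(2c+1)^2 - 1 = 4c^2 + 4c + 1 - 1 = 4c^2 + 4c = 4c(c+1).
Since c and c+1 are consecutive, c(c+1) is even, and 4·(even) is a multiple of 8.

4c(c + 1)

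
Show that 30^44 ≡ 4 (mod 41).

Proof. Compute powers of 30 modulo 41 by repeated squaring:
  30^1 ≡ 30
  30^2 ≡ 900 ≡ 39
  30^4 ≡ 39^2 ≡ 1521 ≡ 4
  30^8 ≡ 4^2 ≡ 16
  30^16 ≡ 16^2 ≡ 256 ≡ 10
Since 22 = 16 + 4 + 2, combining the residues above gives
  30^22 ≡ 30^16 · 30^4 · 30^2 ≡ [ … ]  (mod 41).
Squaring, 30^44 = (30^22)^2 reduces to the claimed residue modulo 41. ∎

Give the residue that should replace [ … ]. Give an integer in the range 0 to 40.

Multiply the listed residues: 10 · 4 · 39 = 40 → 1560.
Reducing modulo 41: 1560 = 38·41 + 2, so 30^22 ≡ 2.

2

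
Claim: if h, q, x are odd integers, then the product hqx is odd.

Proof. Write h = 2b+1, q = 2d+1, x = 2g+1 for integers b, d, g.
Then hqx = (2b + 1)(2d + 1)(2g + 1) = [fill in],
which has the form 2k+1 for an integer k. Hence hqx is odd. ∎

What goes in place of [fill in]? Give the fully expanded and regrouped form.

Expanding: (2b + 1)(2d + 1)(2g + 1) = 8bdg + 4bd + 4bg + 2b + 4dg + 2d + 2g + 1.
Every term except the constant is even, so this is 2(4bdg + 2bd + 2bg + b + 2dg + d + g) + 1,
and 4bdg + 2bd + 2bg + b + 2dg + d + g ∈ ℤ gives the required form.

2(4bdg + 2bd + 2bg + b + 2dg + d + g) + 1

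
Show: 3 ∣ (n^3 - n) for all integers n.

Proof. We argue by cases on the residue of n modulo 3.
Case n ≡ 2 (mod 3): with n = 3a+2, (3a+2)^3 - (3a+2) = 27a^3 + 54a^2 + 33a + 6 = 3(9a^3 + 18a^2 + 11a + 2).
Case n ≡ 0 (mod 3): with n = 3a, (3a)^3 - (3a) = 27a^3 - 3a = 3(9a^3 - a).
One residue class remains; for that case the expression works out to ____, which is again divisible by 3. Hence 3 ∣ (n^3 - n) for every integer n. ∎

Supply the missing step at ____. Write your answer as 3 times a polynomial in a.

Only n ≡ 1 (mod 3) is unaccounted for. Put n = 3a+1:
(3a+1)^3 - (3a+1) expands to 27a^3 + 27a^2 + 6a,
and factoring out 3 leaves 3(9a^3 + 9a^2 + 2a).

3(9a^3 + 9a^2 + 2a)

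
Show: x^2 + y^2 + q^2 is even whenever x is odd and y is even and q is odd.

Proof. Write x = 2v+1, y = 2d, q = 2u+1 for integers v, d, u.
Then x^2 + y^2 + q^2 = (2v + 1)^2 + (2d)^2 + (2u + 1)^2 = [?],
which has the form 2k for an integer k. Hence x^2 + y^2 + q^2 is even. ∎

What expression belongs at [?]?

2(2d^2 + 2u^2 + 2u + 2v^2 + 2v + 1)

(2v + 1)^2 + (2d)^2 + (2u + 1)^2 = 4d^2 + 4u^2 + 4u + 4v^2 + 4v + 2
= 2(2d^2 + 2u^2 + 2u + 2v^2 + 2v + 1).
Since 2d^2 + 2u^2 + 2u + 2v^2 + 2v + 1 is an integer, the sum of squares is of the form 2k for an integer k.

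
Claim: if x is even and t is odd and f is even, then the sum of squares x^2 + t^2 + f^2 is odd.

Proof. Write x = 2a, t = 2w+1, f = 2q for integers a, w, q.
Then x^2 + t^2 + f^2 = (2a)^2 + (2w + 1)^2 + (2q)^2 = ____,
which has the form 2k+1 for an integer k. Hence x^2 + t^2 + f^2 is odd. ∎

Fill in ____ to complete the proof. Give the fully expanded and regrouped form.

(2a)^2 + (2w + 1)^2 + (2q)^2 = 4a^2 + 4q^2 + 4w^2 + 4w + 1
= 2(2a^2 + 2q^2 + 2w^2 + 2w) + 1.
Since 2a^2 + 2q^2 + 2w^2 + 2w is an integer, the sum of squares is of the form 2k+1 for an integer k.

2(2a^2 + 2q^2 + 2w^2 + 2w) + 1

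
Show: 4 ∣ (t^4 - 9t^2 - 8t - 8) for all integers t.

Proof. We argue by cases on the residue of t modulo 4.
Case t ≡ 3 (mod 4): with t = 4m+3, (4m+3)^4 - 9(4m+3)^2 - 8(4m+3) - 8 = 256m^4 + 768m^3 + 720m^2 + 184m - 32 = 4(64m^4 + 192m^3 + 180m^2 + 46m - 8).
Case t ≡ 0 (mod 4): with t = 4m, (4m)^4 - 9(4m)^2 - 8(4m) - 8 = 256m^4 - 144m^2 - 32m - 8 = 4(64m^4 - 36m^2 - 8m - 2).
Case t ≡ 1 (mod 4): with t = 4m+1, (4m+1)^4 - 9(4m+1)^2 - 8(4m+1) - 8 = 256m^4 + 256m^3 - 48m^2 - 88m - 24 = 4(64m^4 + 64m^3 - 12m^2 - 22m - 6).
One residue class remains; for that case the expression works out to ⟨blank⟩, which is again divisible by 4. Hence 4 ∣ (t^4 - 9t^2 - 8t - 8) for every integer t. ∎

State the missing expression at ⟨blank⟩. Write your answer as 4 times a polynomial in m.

The residues treated are {3, 0, 1}, so the missing case is t ≡ 2 (mod 4); write t = 4m+2.
Then (4m+2)^4 - 9(4m+2)^2 - 8(4m+2) - 8 = 256m^4 + 512m^3 + 240m^2 - 48m - 44 = 4(64m^4 + 128m^3 + 60m^2 - 12m - 11).

4(64m^4 + 128m^3 + 60m^2 - 12m - 11)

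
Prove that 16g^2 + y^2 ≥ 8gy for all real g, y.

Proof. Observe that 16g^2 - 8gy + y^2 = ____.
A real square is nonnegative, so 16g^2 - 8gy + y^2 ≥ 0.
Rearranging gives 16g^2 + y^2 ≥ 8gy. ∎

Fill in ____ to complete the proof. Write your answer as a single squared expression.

(4g - y)^2

16g^2 - 8gy + y^2 is a perfect-square trinomial: the outer terms are (4g)^2 and (y)^2, and the cross term is -2·4g·y.
So 16g^2 - 8gy + y^2 = (4g - y)^2 ≥ 0.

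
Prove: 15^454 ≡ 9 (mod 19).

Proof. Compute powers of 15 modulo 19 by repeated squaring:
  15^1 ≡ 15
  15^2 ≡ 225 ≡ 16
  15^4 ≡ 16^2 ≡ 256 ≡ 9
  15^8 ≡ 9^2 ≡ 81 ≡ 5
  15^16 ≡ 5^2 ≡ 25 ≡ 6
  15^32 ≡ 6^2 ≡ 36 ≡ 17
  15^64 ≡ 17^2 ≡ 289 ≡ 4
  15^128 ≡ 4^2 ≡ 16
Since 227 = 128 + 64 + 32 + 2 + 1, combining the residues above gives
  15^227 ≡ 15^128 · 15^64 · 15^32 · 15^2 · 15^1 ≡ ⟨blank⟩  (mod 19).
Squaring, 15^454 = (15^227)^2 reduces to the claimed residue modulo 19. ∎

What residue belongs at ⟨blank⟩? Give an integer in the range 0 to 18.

15^128 · 15^64 · 15^32 · 15^2 · 15^1 ≡ 16 · 4 · 17 · 16 · 15 = 261120.
261120 mod 19 = 3, so 15^227 ≡ 3 (mod 19).

3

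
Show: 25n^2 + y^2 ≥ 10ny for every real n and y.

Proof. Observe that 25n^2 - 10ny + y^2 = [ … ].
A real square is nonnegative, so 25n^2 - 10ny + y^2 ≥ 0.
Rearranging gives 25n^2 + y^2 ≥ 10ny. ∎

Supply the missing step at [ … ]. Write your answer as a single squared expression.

(5n - y)^2

The leading and trailing coefficients are 5^2 and 1^2, and 10 = 2·5·1, so the trinomial is (5n - y)^2.
Hence 25n^2 - 10ny + y^2 ≥ 0.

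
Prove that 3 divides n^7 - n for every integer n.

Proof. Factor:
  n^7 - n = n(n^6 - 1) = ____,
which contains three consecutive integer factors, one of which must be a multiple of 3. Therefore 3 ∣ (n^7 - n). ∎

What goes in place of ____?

n^6 - 1 = (n^2 - 1)(n^4 + n^2 + 1), and n^2 - 1 = (n-1)(n+1).
So n(n^6 - 1) = (n - 1)n(n + 1)(n^4 + n^2 + 1).

(n - 1)n(n + 1)(n^4 + n^2 + 1)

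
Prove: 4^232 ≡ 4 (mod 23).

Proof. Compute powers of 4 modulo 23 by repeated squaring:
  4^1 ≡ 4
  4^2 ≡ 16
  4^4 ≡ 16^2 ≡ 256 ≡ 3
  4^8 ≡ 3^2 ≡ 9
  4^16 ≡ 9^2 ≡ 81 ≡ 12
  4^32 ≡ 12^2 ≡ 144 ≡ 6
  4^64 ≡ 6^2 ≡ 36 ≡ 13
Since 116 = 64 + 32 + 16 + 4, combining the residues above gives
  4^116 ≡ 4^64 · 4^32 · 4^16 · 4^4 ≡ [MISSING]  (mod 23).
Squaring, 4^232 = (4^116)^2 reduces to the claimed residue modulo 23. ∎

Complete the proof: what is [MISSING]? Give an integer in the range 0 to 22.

2

4^64 · 4^32 · 4^16 · 4^4 ≡ 13 · 6 · 12 · 3 = 2808.
2808 mod 23 = 2, so 4^116 ≡ 2 (mod 23).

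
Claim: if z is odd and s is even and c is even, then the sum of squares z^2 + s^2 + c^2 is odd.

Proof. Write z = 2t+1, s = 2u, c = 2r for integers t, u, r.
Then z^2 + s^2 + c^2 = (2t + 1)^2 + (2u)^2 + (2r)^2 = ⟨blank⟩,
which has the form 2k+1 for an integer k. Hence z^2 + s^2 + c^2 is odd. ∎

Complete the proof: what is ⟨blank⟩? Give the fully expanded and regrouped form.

2(2r^2 + 2t^2 + 2t + 2u^2) + 1

(2t + 1)^2 + (2u)^2 + (2r)^2 = 4r^2 + 4t^2 + 4t + 4u^2 + 1
= 2(2r^2 + 2t^2 + 2t + 2u^2) + 1.
Since 2r^2 + 2t^2 + 2t + 2u^2 is an integer, the sum of squares is of the form 2k+1 for an integer k.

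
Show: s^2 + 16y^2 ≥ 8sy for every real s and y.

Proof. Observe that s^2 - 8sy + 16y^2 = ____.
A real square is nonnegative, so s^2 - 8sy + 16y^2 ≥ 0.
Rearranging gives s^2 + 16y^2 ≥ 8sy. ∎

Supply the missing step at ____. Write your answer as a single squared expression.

(s - 4y)^2

s^2 - 8sy + 16y^2 is a perfect-square trinomial: the outer terms are (s)^2 and (4y)^2, and the cross term is -2·s·4y.
So s^2 - 8sy + 16y^2 = (s - 4y)^2 ≥ 0.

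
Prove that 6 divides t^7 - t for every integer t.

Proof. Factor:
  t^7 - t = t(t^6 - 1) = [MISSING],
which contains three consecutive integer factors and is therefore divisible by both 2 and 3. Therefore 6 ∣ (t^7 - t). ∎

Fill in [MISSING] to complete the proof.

t^6 - 1 = (t^2 - 1)(t^4 + t^2 + 1), and t^2 - 1 = (t-1)(t+1).
So t(t^6 - 1) = (t - 1)t(t + 1)(t^4 + t^2 + 1).

(t - 1)t(t + 1)(t^4 + t^2 + 1)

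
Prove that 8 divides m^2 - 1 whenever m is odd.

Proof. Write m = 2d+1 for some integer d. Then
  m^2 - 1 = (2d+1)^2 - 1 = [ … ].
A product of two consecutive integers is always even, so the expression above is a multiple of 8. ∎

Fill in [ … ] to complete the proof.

4d(d + 1)

(2d+1)^2 - 1 = 4d^2 + 4d + 1 - 1 = 4d^2 + 4d = 4d(d+1).
Since d and d+1 are consecutive, d(d+1) is even, and 4·(even) is a multiple of 8.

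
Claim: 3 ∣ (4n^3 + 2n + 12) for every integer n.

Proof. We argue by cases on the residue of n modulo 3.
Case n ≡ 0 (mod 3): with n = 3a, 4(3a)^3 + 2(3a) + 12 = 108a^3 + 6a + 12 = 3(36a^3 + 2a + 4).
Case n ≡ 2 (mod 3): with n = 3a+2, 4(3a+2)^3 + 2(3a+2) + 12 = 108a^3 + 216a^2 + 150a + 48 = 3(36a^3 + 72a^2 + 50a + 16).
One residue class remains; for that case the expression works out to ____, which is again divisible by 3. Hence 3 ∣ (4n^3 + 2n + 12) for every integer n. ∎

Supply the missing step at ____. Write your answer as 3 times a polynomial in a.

The residues treated are {0, 2}, so the missing case is n ≡ 1 (mod 3); write n = 3a+1.
Then 4(3a+1)^3 + 2(3a+1) + 12 = 108a^3 + 108a^2 + 42a + 18 = 3(36a^3 + 36a^2 + 14a + 6).

3(36a^3 + 36a^2 + 14a + 6)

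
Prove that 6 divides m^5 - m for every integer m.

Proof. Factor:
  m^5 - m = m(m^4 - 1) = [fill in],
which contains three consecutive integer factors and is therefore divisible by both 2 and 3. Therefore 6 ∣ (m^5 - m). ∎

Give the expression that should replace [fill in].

m^4 - 1 = (m^2 - 1)(m^2 + 1), and m^2 - 1 = (m-1)(m+1).
So m(m^4 - 1) = (m - 1)m(m + 1)(m^2 + 1).

(m - 1)m(m + 1)(m^2 + 1)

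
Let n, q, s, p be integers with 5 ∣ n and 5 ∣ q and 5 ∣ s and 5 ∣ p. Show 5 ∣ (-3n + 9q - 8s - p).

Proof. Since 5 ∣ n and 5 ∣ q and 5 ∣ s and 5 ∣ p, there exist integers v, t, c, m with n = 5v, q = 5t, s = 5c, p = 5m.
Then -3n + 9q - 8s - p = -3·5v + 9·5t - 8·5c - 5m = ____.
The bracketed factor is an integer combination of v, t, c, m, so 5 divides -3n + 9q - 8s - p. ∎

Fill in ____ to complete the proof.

5(-8c - m + 9t - 3v)

Pull the common 5 out of every term: -3·5v + 9·5t - 8·5c - 5m = 5(-8c - m + 9t - 3v).
-8c - m + 9t - 3v is an integer, which exhibits the divisibility.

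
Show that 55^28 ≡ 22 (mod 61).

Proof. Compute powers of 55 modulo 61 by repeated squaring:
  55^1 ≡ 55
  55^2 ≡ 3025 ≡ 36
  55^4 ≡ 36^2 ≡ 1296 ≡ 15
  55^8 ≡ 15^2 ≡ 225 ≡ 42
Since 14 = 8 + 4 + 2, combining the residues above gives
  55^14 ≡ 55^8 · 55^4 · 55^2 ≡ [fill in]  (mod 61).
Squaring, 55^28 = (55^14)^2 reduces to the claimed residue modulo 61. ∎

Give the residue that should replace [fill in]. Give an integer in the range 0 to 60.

49

Multiply the listed residues: 42 · 15 · 36 = 630 → 22680.
Reducing modulo 61: 22680 = 371·61 + 49, so 55^14 ≡ 49.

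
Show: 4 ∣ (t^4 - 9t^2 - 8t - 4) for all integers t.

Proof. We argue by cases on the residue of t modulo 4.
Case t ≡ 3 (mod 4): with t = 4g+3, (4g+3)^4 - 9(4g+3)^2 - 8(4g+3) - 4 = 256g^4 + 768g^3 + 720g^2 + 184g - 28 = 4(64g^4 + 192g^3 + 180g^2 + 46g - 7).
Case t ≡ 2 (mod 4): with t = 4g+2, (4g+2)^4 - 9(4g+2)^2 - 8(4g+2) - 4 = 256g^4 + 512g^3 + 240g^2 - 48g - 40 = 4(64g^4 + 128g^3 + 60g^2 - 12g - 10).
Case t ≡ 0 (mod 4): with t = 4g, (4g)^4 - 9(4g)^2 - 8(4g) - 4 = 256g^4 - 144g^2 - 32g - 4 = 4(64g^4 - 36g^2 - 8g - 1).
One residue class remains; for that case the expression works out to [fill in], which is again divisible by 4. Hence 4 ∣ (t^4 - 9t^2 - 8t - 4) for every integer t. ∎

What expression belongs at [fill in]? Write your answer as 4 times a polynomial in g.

4(64g^4 + 64g^3 - 12g^2 - 22g - 5)

The residues treated are {3, 2, 0}, so the missing case is t ≡ 1 (mod 4); write t = 4g+1.
Then (4g+1)^4 - 9(4g+1)^2 - 8(4g+1) - 4 = 256g^4 + 256g^3 - 48g^2 - 88g - 20 = 4(64g^4 + 64g^3 - 12g^2 - 22g - 5).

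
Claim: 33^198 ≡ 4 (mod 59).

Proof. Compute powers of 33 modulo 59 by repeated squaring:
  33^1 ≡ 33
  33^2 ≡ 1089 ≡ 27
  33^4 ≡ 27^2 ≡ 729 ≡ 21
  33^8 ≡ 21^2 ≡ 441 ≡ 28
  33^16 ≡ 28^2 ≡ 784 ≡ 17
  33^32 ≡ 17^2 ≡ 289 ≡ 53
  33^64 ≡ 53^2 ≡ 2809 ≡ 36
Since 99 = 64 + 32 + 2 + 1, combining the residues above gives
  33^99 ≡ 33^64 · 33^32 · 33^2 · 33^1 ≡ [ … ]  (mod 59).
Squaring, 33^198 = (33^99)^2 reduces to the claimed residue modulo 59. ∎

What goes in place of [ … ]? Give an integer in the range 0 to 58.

Multiply the listed residues: 36 · 53 · 27 · 33 = 1908 → 51516 → 1700028.
Reducing modulo 59: 1700028 = 28814·59 + 2, so 33^99 ≡ 2.

2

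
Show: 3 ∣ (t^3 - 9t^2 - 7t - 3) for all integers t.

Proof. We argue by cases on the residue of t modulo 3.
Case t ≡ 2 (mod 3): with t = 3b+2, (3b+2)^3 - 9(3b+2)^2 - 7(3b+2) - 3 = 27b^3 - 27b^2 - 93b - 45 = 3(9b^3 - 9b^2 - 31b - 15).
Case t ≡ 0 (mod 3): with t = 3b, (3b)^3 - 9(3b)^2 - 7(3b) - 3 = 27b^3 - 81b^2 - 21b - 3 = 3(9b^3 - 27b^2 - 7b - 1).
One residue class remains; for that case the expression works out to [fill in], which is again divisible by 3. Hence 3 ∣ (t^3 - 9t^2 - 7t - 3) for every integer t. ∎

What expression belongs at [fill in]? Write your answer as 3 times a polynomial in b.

3(9b^3 - 18b^2 - 22b - 6)

Only t ≡ 1 (mod 3) is unaccounted for. Put t = 3b+1:
(3b+1)^3 - 9(3b+1)^2 - 7(3b+1) - 3 expands to 27b^3 - 54b^2 - 66b - 18,
and factoring out 3 leaves 3(9b^3 - 18b^2 - 22b - 6).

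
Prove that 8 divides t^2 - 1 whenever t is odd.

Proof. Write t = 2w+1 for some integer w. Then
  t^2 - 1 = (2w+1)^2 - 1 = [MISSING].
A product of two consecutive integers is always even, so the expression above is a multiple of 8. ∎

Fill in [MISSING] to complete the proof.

(2w+1)^2 - 1 = 4w^2 + 4w + 1 - 1 = 4w^2 + 4w = 4w(w+1).
Since w and w+1 are consecutive, w(w+1) is even, and 4·(even) is a multiple of 8.

4w(w + 1)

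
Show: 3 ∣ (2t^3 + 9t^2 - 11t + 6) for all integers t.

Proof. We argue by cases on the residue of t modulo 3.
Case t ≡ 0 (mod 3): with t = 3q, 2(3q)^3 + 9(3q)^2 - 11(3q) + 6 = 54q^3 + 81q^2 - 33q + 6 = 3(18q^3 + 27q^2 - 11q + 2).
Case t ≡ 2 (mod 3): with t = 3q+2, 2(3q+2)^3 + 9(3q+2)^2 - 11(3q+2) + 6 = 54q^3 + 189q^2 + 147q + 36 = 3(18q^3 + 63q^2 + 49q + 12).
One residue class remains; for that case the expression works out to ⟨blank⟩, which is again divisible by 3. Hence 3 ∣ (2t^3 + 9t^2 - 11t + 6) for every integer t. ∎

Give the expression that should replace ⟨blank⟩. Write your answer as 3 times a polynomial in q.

The residues treated are {0, 2}, so the missing case is t ≡ 1 (mod 3); write t = 3q+1.
Then 2(3q+1)^3 + 9(3q+1)^2 - 11(3q+1) + 6 = 54q^3 + 135q^2 + 39q + 6 = 3(18q^3 + 45q^2 + 13q + 2).

3(18q^3 + 45q^2 + 13q + 2)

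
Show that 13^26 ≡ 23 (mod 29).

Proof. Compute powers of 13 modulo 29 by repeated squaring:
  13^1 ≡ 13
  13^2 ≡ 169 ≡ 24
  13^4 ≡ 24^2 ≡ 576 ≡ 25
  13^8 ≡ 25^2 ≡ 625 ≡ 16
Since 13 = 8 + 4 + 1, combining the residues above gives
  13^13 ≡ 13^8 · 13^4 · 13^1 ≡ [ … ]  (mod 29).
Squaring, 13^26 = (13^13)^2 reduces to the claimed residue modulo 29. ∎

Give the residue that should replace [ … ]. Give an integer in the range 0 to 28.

9

13^8 · 13^4 · 13^1 ≡ 16 · 25 · 13 = 5200.
5200 mod 29 = 9, so 13^13 ≡ 9 (mod 29).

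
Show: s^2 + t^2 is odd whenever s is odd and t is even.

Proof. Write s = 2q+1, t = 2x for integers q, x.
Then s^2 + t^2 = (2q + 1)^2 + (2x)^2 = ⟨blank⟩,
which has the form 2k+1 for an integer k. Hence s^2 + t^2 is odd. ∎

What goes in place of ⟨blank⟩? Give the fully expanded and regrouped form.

2(2q^2 + 2q + 2x^2) + 1

(2q + 1)^2 + (2x)^2 = 4q^2 + 4q + 4x^2 + 1
= 2(2q^2 + 2q + 2x^2) + 1.
Since 2q^2 + 2q + 2x^2 is an integer, the sum of squares is of the form 2k+1 for an integer k.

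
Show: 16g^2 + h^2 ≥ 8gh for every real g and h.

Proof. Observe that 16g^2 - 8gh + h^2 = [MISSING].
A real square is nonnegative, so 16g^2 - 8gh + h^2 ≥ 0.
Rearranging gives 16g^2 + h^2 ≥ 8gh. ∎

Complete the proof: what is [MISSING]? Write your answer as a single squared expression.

The leading and trailing coefficients are 4^2 and 1^2, and 8 = 2·4·1, so the trinomial is (4g - h)^2.
Hence 16g^2 - 8gh + h^2 ≥ 0.

(4g - h)^2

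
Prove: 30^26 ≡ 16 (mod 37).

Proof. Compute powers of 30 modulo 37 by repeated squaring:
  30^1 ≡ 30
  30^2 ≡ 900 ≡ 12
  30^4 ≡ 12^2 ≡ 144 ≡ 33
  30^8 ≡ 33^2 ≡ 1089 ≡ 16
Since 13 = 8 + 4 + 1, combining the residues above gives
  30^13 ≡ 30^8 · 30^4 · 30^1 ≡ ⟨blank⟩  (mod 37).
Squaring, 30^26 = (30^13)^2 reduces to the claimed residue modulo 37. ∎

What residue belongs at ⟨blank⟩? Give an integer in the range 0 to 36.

4

30^8 · 30^4 · 30^1 ≡ 16 · 33 · 30 = 15840.
15840 mod 37 = 4, so 30^13 ≡ 4 (mod 37).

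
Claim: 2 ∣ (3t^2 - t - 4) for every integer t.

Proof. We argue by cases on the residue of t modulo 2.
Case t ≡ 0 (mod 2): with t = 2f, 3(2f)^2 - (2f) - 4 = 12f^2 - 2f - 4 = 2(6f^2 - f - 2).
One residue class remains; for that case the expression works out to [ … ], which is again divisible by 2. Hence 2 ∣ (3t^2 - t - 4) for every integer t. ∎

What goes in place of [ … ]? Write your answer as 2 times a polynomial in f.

2(6f^2 + 5f - 1)

The residues treated are {0}, so the missing case is t ≡ 1 (mod 2); write t = 2f+1.
Then 3(2f+1)^2 - (2f+1) - 4 = 12f^2 + 10f - 2 = 2(6f^2 + 5f - 1).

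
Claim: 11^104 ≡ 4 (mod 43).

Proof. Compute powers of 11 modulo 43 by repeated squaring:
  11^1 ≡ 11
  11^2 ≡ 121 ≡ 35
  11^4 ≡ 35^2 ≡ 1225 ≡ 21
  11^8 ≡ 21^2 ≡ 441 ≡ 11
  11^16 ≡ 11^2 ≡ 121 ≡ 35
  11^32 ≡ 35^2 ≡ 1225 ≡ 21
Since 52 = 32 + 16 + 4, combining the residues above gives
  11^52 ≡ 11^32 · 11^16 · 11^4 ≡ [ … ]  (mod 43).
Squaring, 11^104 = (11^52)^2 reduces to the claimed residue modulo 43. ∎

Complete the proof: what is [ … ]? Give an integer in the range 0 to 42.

41

11^32 · 11^16 · 11^4 ≡ 21 · 35 · 21 = 15435.
15435 mod 43 = 41, so 11^52 ≡ 41 (mod 43).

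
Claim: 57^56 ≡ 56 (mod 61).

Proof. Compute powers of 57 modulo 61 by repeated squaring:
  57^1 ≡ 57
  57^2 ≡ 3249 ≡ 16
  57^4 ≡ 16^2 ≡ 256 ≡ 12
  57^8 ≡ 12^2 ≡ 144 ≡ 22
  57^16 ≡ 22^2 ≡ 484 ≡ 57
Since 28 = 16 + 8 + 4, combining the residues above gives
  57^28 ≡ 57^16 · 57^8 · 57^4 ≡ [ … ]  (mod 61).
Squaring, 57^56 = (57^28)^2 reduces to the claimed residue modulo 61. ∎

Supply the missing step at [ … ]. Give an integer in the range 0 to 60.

42

57^16 · 57^8 · 57^4 ≡ 57 · 22 · 12 = 15048.
15048 mod 61 = 42, so 57^28 ≡ 42 (mod 61).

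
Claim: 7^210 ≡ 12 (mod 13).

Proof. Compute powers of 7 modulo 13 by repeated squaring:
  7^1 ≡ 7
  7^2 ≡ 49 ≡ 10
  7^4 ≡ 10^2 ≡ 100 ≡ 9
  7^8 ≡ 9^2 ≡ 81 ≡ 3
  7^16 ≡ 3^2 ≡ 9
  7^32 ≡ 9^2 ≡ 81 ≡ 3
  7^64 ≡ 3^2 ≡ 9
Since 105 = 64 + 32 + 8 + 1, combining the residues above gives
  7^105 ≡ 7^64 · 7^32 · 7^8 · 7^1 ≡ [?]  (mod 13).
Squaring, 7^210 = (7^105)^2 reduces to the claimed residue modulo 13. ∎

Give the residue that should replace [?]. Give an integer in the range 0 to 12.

Multiply the listed residues: 9 · 3 · 3 · 7 = 27 → 81 → 567.
Reducing modulo 13: 567 = 43·13 + 8, so 7^105 ≡ 8.

8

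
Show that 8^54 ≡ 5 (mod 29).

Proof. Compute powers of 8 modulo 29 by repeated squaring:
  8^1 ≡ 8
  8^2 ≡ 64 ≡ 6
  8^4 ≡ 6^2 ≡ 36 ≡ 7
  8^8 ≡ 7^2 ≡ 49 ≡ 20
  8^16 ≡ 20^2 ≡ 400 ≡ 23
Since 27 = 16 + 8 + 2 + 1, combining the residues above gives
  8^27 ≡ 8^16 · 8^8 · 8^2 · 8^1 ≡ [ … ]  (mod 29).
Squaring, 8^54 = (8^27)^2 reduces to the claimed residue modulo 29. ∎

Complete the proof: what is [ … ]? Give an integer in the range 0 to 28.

11

8^16 · 8^8 · 8^2 · 8^1 ≡ 23 · 20 · 6 · 8 = 22080.
22080 mod 29 = 11, so 8^27 ≡ 11 (mod 29).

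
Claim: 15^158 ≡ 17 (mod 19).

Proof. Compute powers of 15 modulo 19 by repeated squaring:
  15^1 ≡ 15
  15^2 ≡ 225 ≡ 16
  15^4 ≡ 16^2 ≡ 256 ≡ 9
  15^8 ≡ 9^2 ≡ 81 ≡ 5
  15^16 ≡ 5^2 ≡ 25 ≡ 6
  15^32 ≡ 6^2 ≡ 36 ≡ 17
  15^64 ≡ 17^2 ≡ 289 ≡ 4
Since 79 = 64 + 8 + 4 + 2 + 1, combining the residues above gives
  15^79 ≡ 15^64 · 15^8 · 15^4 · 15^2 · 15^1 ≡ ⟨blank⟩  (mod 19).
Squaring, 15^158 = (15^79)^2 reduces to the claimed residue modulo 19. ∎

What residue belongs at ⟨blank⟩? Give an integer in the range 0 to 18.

13

Multiply the listed residues: 4 · 5 · 9 · 16 · 15 = 20 → 180 → 2880 → 43200.
Reducing modulo 19: 43200 = 2273·19 + 13, so 15^79 ≡ 13.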